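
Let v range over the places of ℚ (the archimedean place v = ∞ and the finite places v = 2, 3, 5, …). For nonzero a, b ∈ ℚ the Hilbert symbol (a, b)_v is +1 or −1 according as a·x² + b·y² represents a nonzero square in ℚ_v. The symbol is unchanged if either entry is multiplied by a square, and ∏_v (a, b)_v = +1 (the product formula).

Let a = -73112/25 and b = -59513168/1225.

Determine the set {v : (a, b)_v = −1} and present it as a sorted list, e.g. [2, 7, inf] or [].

Mod squares: a ≡ -18278, b ≡ -2717. Check v ∈ {∞, 2, 5, 7, 11, 13, 19, 37}.
v=2: v_2(a)=3, v_2(b)=4; units ≡ 5, 3 (mod 8); ε·ε+αω+βω = 0·1+3·1+4·1 ≡ 1  ⇒  (a,b)_2 = -1.
v=37: a=37^1·(≡29), b=37^2·(≡10) mod 37; (29|37)=-1, (10|37)=+1; (−1)^{1·2·18}·(-1)^2·(+1)^1 = +1.
v=11: a=11^0·(≡9), b=11^1·(≡10) mod 11; (9|11)=+1, (10|11)=-1; (−1)^{0·1·5}·(+1)^1·(-1)^0 = +1.
v=∞: -18278 < 0 and -2717 < 0  ⇒  (a,b)_∞ = -1.
v=13: a=13^1·(≡8), b=13^1·(≡9) mod 13; (8|13)=-1, (9|13)=+1; (−1)^{1·1·6}·(-1)^1·(+1)^1 = -1.
v=7: a=7^0·(≡6), b=7^-2·(≡5) mod 7; (6|7)=-1, (5|7)=-1; (−1)^{0·-2·3}·(-1)^-2·(-1)^0 = +1.
v=5: a=5^-2·(≡3), b=5^-2·(≡3) mod 5; (3|5)=-1, (3|5)=-1; (−1)^{-2·-2·2}·(-1)^-2·(-1)^-2 = +1.
v=19: a=19^1·(≡11), b=19^1·(≡16) mod 19; (11|19)=+1, (16|19)=+1; (−1)^{1·1·9}·(+1)^1·(+1)^1 = -1.
(-18278, -2717 / ℚ) ramifies at {2, 13, 19, ∞}: a division algebra.

[2, 13, 19, inf]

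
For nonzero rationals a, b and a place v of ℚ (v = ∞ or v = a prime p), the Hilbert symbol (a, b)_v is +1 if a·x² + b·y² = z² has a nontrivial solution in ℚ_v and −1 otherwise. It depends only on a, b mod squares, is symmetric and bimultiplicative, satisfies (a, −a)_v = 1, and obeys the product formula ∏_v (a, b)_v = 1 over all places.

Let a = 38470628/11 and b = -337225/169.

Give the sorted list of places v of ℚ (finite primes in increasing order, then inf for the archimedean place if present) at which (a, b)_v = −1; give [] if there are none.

[2, 7, 11, 31, 41, 47]

Mod squares: a ≡ 105794227, b ≡ -13489. Check v ∈ {∞, 2, 5, 7, 11, 13, 23, 31, 41, 47}.
v=13: a=13^0·(≡6), b=13^-2·(≡8) mod 13; (6|13)=-1, (8|13)=-1; (−1)^{0·-2·6}·(-1)^-2·(-1)^0 = +1.
v=5: a=5^0·(≡3), b=5^2·(≡4) mod 5; (3|5)=-1, (4|5)=+1; (−1)^{0·2·2}·(-1)^2·(+1)^0 = +1.
v=11: a=11^-1·(≡9), b=11^0·(≡6) mod 11; (9|11)=+1, (6|11)=-1; (−1)^{-1·0·5}·(+1)^0·(-1)^-1 = -1.
v=2: v_2(a)=2, v_2(b)=0; units ≡ 3, 7 (mod 8); ε·ε+αω+βω = 1·1+2·0+0·1 ≡ 1  ⇒  (a,b)_2 = -1.
v=41: a=41^1·(≡17), b=41^1·(≡36) mod 41; (17|41)=-1, (36|41)=+1; (−1)^{1·1·20}·(-1)^1·(+1)^1 = -1.
v=23: a=23^1·(≡9), b=23^0·(≡3) mod 23; (9|23)=+1, (3|23)=+1; (−1)^{1·0·11}·(+1)^0·(+1)^1 = +1.
v=47: a=47^1·(≡6), b=47^1·(≡14) mod 47; (6|47)=+1, (14|47)=+1; (−1)^{1·1·23}·(+1)^1·(+1)^1 = -1.
v=31: a=31^1·(≡25), b=31^0·(≡15) mod 31; (25|31)=+1, (15|31)=-1; (−1)^{1·0·15}·(+1)^0·(-1)^1 = -1.
v=∞: 105794227 > 0 and -13489 < 0  ⇒  (a,b)_∞ = +1.
v=7: a=7^1·(≡5), b=7^1·(≡6) mod 7; (5|7)=-1, (6|7)=-1; (−1)^{1·1·3}·(-1)^1·(-1)^1 = -1.
|Ram(105794227, -13489)| = 6, even; anisotropic at {2, 7, 11, 31, 41, 47}.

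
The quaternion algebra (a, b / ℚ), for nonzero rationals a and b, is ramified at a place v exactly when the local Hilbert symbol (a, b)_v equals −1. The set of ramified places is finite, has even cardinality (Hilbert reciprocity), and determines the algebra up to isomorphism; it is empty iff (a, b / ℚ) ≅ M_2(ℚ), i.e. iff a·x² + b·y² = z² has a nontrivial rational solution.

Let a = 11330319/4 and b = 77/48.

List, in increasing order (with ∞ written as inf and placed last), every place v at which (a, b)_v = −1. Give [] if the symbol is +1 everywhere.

[2, 11]

(a, b) ≡ (39, 231) mod (ℚ^×)²; places V = {2, 3, 7, 11, 13, ∞}.
(a,b)_7: α=4, u≡2; β=1, v≡3 (mod 7); (2|7)=+1, (3|7)=-1; sign (−1)^0·+1^1·-1^4 = +1.
(a,b)_3: α=1, u≡1; β=-1, v≡2 (mod 3); (1|3)=+1, (2|3)=-1; sign (−1)^1·+1^-1·-1^1 = +1.
(a,b)_2: α=-2, β=-4; u≡7, v≡7 (mod 8); ε(u)ε(v)=1·1, αω(v)=-2·0, βω(u)=-4·0; sum ≡ 1  ⇒  -1.
(a,b)_13: α=1, u≡1; β=0, v≡10 (mod 13); (1|13)=+1, (10|13)=+1; sign (−1)^0·+1^0·+1^1 = +1.
(a,b)_∞: sgn(39)=+, sgn(231)=+, so +1.
(a,b)_11: α=2, u≡10; β=1, v≡10 (mod 11); (10|11)=-1, (10|11)=-1; sign (−1)^0·-1^1·-1^2 = -1.
Ram(39, 231) = {2, 11}; no ℚ_2-point on the conic.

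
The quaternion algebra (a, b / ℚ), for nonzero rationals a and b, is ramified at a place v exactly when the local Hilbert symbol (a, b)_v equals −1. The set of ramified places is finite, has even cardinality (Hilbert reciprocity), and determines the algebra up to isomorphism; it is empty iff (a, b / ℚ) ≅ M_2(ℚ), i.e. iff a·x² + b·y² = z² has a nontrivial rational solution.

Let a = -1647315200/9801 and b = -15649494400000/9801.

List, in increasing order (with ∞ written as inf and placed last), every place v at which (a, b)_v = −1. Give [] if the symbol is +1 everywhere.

(a, b) ≡ (-713, -67735) mod (ℚ^×)²; places V = {2, 3, 5, 11, 19, 23, 31, ∞}.
(a,b)_23: α=1, u≡20; β=1, v≡20 (mod 23); (20|23)=-1, (20|23)=-1; sign (−1)^1·-1^1·-1^1 = -1.
(a,b)_19: α=2, u≡9; β=3, v≡16 (mod 19); (9|19)=+1, (16|19)=+1; sign (−1)^0·+1^3·+1^2 = +1.
(a,b)_∞: sgn(-713)=−, sgn(-67735)=−, so -1.
(a,b)_11: α=-2, u≡2; β=-2, v≡3 (mod 11); (2|11)=-1, (3|11)=+1; sign (−1)^0·-1^-2·+1^-2 = +1.
(a,b)_31: α=1, u≡14; β=1, v≡10 (mod 31); (14|31)=+1, (10|31)=+1; sign (−1)^1·+1^1·+1^1 = -1.
(a,b)_3: α=-4, u≡1; β=-4, v≡2 (mod 3); (1|3)=+1, (2|3)=-1; sign (−1)^0·+1^-4·-1^-4 = +1.
(a,b)_5: α=2, u≡2; β=5, v≡2 (mod 5); (2|5)=-1, (2|5)=-1; sign (−1)^0·-1^5·-1^2 = -1.
(a,b)_2: α=8, β=10; u≡7, v≡1 (mod 8); ε(u)ε(v)=1·0, αω(v)=8·0, βω(u)=10·0; sum ≡ 0  ⇒  +1.
(-713, -67735 / ℚ) ramifies at {5, 23, 31, ∞}: a division algebra.

[5, 23, 31, inf]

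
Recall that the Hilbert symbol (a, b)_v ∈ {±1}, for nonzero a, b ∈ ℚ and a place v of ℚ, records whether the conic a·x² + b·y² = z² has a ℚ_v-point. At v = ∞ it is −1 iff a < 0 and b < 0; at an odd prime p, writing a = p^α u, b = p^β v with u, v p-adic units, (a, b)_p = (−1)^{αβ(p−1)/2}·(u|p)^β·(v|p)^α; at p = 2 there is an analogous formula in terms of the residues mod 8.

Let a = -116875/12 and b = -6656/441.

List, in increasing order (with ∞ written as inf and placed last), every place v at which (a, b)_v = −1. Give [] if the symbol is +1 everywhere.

[2, 11, 13, inf]

Mod squares: a ≡ -561, b ≡ -26. Check v ∈ {∞, 2, 3, 5, 7, 11, 13, 17}.
v=17: a=17^1·(≡15), b=17^0·(≡9) mod 17; (15|17)=+1, (9|17)=+1; (−1)^{1·0·8}·(+1)^0·(+1)^1 = +1.
v=7: a=7^0·(≡5), b=7^-2·(≡4) mod 7; (5|7)=-1, (4|7)=+1; (−1)^{0·-2·3}·(-1)^-2·(+1)^0 = +1.
v=2: v_2(a)=-2, v_2(b)=9; units ≡ 7, 3 (mod 8); ε·ε+αω+βω = 1·1+-2·1+9·0 ≡ 1  ⇒  (a,b)_2 = -1.
v=11: a=11^1·(≡1), b=11^0·(≡10) mod 11; (1|11)=+1, (10|11)=-1; (−1)^{1·0·5}·(+1)^0·(-1)^1 = -1.
v=∞: -561 < 0 and -26 < 0  ⇒  (a,b)_∞ = -1.
v=13: a=13^0·(≡5), b=13^1·(≡5) mod 13; (5|13)=-1, (5|13)=-1; (−1)^{0·1·6}·(-1)^1·(-1)^0 = -1.
v=3: a=3^-1·(≡2), b=3^-2·(≡1) mod 3; (2|3)=-1, (1|3)=+1; (−1)^{-1·-2·1}·(-1)^-2·(+1)^-1 = +1.
v=5: a=5^4·(≡4), b=5^0·(≡4) mod 5; (4|5)=+1, (4|5)=+1; (−1)^{4·0·2}·(+1)^0·(+1)^4 = +1.
|Ram(-561, -26)| = 4, even; anisotropic at {2, 11, 13, ∞}.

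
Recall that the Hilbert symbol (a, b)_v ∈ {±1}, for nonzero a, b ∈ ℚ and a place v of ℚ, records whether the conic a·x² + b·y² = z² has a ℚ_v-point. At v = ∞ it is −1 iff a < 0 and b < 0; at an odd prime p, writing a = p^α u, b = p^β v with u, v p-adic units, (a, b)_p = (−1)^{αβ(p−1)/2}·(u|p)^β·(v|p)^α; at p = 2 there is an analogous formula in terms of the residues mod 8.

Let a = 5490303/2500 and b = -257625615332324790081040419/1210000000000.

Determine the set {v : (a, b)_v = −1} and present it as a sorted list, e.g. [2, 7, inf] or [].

(a, b) ≡ (663, -182091) mod (ℚ^×)²; places V = {2, 3, 5, 7, 11, 13, 17, 23, 29, 31, ∞}.
(a,b)_29: α=0, u≡28; β=1, v≡17 (mod 29); (28|29)=+1, (17|29)=-1; sign (−1)^0·+1^1·-1^0 = +1.
(a,b)_13: α=3, u≡4; β=9, v≡7 (mod 13); (4|13)=+1, (7|13)=-1; sign (−1)^0·+1^9·-1^3 = -1.
(a,b)_17: α=1, u≡10; β=4, v≡16 (mod 17); (10|17)=-1, (16|17)=+1; sign (−1)^0·-1^4·+1^1 = +1.
(a,b)_3: α=1, u≡2; β=3, v≡2 (mod 3); (2|3)=-1, (2|3)=-1; sign (−1)^1·-1^3·-1^1 = -1.
(a,b)_31: α=0, u≡21; β=2, v≡30 (mod 31); (21|31)=-1, (30|31)=-1; sign (−1)^0·-1^2·-1^0 = +1.
(a,b)_7: α=2, u≡5; β=5, v≡5 (mod 7); (5|7)=-1, (5|7)=-1; sign (−1)^0·-1^5·-1^2 = -1.
(a,b)_5: α=-4, u≡2; β=-10, v≡4 (mod 5); (2|5)=-1, (4|5)=+1; sign (−1)^0·-1^-10·+1^-4 = +1.
(a,b)_23: α=0, u≡17; β=1, v≡4 (mod 23); (17|23)=-1, (4|23)=+1; sign (−1)^0·-1^1·+1^0 = -1.
(a,b)_∞: sgn(663)=+, sgn(-182091)=−, so +1.
(a,b)_2: α=-2, β=-10; u≡7, v≡5 (mod 8); ε(u)ε(v)=1·0, αω(v)=-2·1, βω(u)=-10·0; sum ≡ 0  ⇒  +1.
(a,b)_11: α=0, u≡9; β=-2, v≡3 (mod 11); (9|11)=+1, (3|11)=+1; sign (−1)^0·+1^-2·+1^0 = +1.
(663, -182091 / ℚ) ramifies at {3, 7, 13, 23}: a division algebra.

[3, 7, 13, 23]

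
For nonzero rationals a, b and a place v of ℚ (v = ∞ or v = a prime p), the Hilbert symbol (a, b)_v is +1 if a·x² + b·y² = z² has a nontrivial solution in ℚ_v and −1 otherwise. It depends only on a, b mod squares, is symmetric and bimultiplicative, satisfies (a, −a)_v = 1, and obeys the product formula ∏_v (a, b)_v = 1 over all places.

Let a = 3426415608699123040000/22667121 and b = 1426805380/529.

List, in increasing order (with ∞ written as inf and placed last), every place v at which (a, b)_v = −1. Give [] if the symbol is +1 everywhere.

(a, b) ≡ (31, 2947945) mod (ℚ^×)²; places V = {2, 3, 5, 7, 11, 13, 19, 23, 31, ∞}.
(a,b)_3: α=-4, u≡1; β=0, v≡1 (mod 3); (1|3)=+1, (1|3)=+1; sign (−1)^0·+1^0·+1^-4 = +1.
(a,b)_23: α=-4, u≡1; β=-2, v≡12 (mod 23); (1|23)=+1, (12|23)=+1; sign (−1)^0·+1^-2·+1^-4 = +1.
(a,b)_7: α=4, u≡6; β=1, v≡2 (mod 7); (6|7)=-1, (2|7)=+1; sign (−1)^0·-1^1·+1^4 = -1.
(a,b)_∞: sgn(31)=+, sgn(2947945)=+, so +1.
(a,b)_5: α=4, u≡4; β=1, v≡4 (mod 5); (4|5)=+1, (4|5)=+1; sign (−1)^0·+1^1·+1^4 = +1.
(a,b)_13: α=2, u≡6; β=1, v≡2 (mod 13); (6|13)=-1, (2|13)=-1; sign (−1)^0·-1^1·-1^2 = -1.
(a,b)_2: α=8, β=2; u≡7, v≡1 (mod 8); ε(u)ε(v)=1·0, αω(v)=8·0, βω(u)=2·0; sum ≡ 0  ⇒  +1.
(a,b)_11: α=6, u≡1; β=3, v≡8 (mod 11); (1|11)=+1, (8|11)=-1; sign (−1)^0·+1^3·-1^6 = +1.
(a,b)_19: α=0, u≡2; β=1, v≡16 (mod 19); (2|19)=-1, (16|19)=+1; sign (−1)^0·-1^1·+1^0 = -1.
(a,b)_31: α=3, u≡8; β=1, v≡16 (mod 31); (8|31)=+1, (16|31)=+1; sign (−1)^1·+1^1·+1^3 = -1.
Ram(31, 2947945) = {7, 13, 19, 31}; no ℚ_7-point on the conic.

[7, 13, 19, 31]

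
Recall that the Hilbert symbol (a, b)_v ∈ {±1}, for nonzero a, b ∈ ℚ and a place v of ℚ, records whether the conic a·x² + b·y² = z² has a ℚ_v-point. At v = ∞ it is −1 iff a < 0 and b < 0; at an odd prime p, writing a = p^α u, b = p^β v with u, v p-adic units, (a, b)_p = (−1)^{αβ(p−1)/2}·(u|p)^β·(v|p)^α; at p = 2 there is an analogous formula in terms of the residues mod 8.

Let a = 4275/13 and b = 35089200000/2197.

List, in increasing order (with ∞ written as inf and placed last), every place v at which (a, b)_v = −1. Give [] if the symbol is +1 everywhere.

[2, 5, 13, 19]

(a, b) ≡ (247, 390) mod (ℚ^×)²; places V = {2, 3, 5, 13, 19, ∞}.
(a,b)_2: α=0, β=7; u≡7, v≡3 (mod 8); ε(u)ε(v)=1·1, αω(v)=0·1, βω(u)=7·0; sum ≡ 1  ⇒  -1.
(a,b)_5: α=2, u≡2; β=5, v≡2 (mod 5); (2|5)=-1, (2|5)=-1; sign (−1)^0·-1^5·-1^2 = -1.
(a,b)_19: α=1, u≡10; β=2, v≡15 (mod 19); (10|19)=-1, (15|19)=-1; sign (−1)^0·-1^2·-1^1 = -1.
(a,b)_13: α=-1, u≡11; β=-3, v≡10 (mod 13); (11|13)=-1, (10|13)=+1; sign (−1)^0·-1^-3·+1^-1 = -1.
(a,b)_∞: sgn(247)=+, sgn(390)=+, so +1.
(a,b)_3: α=2, u≡1; β=5, v≡1 (mod 3); (1|3)=+1, (1|3)=+1; sign (−1)^0·+1^5·+1^2 = +1.
Ram(247, 390) = {2, 5, 13, 19}; no ℚ_2-point on the conic.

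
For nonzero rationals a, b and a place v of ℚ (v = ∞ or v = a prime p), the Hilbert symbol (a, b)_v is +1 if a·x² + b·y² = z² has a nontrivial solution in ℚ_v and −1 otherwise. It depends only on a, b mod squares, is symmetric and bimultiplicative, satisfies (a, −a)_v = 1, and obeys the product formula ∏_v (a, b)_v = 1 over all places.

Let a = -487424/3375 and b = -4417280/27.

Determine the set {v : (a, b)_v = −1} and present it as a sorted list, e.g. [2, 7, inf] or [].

[2, 7, 17, inf]

Mod squares: a ≡ -1785, b ≡ -51765. Check v ∈ {∞, 2, 3, 5, 7, 17, 29}.
v=2: v_2(a)=12, v_2(b)=8; units ≡ 7, 3 (mod 8); ε·ε+αω+βω = 1·1+12·1+8·0 ≡ 1  ⇒  (a,b)_2 = -1.
v=29: a=29^0·(≡6), b=29^1·(≡6) mod 29; (6|29)=+1, (6|29)=+1; (−1)^{0·1·14}·(+1)^1·(+1)^0 = +1.
v=3: a=3^-3·(≡2), b=3^-3·(≡1) mod 3; (2|3)=-1, (1|3)=+1; (−1)^{-3·-3·1}·(-1)^-3·(+1)^-3 = +1.
v=∞: -1785 < 0 and -51765 < 0  ⇒  (a,b)_∞ = -1.
v=7: a=7^1·(≡4), b=7^1·(≡4) mod 7; (4|7)=+1, (4|7)=+1; (−1)^{1·1·3}·(+1)^1·(+1)^1 = -1.
v=17: a=17^1·(≡14), b=17^1·(≡9) mod 17; (14|17)=-1, (9|17)=+1; (−1)^{1·1·8}·(-1)^1·(+1)^1 = -1.
v=5: a=5^-3·(≡3), b=5^1·(≡2) mod 5; (3|5)=-1, (2|5)=-1; (−1)^{-3·1·2}·(-1)^1·(-1)^-3 = +1.
Ram(-1785, -51765) = {2, 7, 17, ∞}; no ℚ_2-point on the conic.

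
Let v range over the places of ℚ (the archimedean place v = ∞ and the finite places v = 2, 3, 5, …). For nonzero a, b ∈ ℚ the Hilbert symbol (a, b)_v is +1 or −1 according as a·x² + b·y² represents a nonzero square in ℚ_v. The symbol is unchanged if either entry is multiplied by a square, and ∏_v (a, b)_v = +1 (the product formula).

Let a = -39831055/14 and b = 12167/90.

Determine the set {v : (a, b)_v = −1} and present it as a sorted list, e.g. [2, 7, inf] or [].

[7, 11]

Mod squares: a ≡ -770, b ≡ 230. Check v ∈ {∞, 2, 3, 5, 7, 11, 23, 37}.
v=∞: -770 < 0 and 230 > 0  ⇒  (a,b)_∞ = +1.
v=23: a=23^2·(≡12), b=23^3·(≡11) mod 23; (12|23)=+1, (11|23)=-1; (−1)^{2·3·11}·(+1)^3·(-1)^2 = +1.
v=5: a=5^1·(≡1), b=5^-1·(≡4) mod 5; (1|5)=+1, (4|5)=+1; (−1)^{1·-1·2}·(+1)^-1·(+1)^1 = +1.
v=7: a=7^-1·(≡1), b=7^0·(≡6) mod 7; (1|7)=+1, (6|7)=-1; (−1)^{-1·0·3}·(+1)^0·(-1)^-1 = -1.
v=11: a=11^1·(≡10), b=11^0·(≡6) mod 11; (10|11)=-1, (6|11)=-1; (−1)^{1·0·5}·(-1)^0·(-1)^1 = -1.
v=2: v_2(a)=-1, v_2(b)=-1; units ≡ 7, 3 (mod 8); ε·ε+αω+βω = 1·1+-1·1+-1·0 ≡ 0  ⇒  (a,b)_2 = +1.
v=37: a=37^2·(≡7), b=37^0·(≡32) mod 37; (7|37)=+1, (32|37)=-1; (−1)^{2·0·18}·(+1)^0·(-1)^2 = +1.
v=3: a=3^0·(≡1), b=3^-2·(≡2) mod 3; (1|3)=+1, (2|3)=-1; (−1)^{0·-2·1}·(+1)^-2·(-1)^0 = +1.
|Ram(-770, 230)| = 2, even; anisotropic at {7, 11}.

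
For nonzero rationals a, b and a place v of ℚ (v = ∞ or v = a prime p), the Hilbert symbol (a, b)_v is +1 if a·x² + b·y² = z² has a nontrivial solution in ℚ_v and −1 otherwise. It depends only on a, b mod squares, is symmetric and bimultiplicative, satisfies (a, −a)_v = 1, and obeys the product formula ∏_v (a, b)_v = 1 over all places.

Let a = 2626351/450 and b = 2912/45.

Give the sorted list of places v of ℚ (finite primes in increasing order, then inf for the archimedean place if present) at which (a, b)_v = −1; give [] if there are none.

[2, 5, 13, 31]

Mod squares: a ≡ 107198, b ≡ 910. Check v ∈ {∞, 2, 3, 5, 7, 13, 19, 31}.
v=19: a=19^1·(≡12), b=19^0·(≡17) mod 19; (12|19)=-1, (17|19)=+1; (−1)^{1·0·9}·(-1)^0·(+1)^1 = +1.
v=31: a=31^1·(≡27), b=31^0·(≡22) mod 31; (27|31)=-1, (22|31)=-1; (−1)^{1·0·15}·(-1)^0·(-1)^1 = -1.
v=13: a=13^1·(≡9), b=13^1·(≡7) mod 13; (9|13)=+1, (7|13)=-1; (−1)^{1·1·6}·(+1)^1·(-1)^1 = -1.
v=3: a=3^-2·(≡2), b=3^-2·(≡1) mod 3; (2|3)=-1, (1|3)=+1; (−1)^{-2·-2·1}·(-1)^-2·(+1)^-2 = +1.
v=7: a=7^3·(≡3), b=7^1·(≡1) mod 7; (3|7)=-1, (1|7)=+1; (−1)^{3·1·3}·(-1)^1·(+1)^3 = +1.
v=∞: 107198 > 0 and 910 > 0  ⇒  (a,b)_∞ = +1.
v=5: a=5^-2·(≡2), b=5^-1·(≡3) mod 5; (2|5)=-1, (3|5)=-1; (−1)^{-2·-1·2}·(-1)^-1·(-1)^-2 = -1.
v=2: v_2(a)=-1, v_2(b)=5; units ≡ 7, 7 (mod 8); ε·ε+αω+βω = 1·1+-1·0+5·0 ≡ 1  ⇒  (a,b)_2 = -1.
Ram(107198, 910) = {2, 5, 13, 31}; no ℚ_2-point on the conic.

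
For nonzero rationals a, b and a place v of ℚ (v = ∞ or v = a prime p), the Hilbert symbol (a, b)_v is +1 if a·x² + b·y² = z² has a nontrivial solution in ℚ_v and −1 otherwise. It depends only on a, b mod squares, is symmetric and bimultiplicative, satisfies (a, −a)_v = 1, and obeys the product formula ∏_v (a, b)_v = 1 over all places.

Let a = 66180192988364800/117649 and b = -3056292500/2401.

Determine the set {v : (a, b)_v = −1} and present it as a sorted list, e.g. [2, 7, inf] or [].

[19, 37]

Mod squares: a ≡ 37, b ≡ -893. Check v ∈ {∞, 2, 5, 7, 19, 37, 47}.
v=7: a=7^-6·(≡2), b=7^-4·(≡5) mod 7; (2|7)=+1, (5|7)=-1; (−1)^{-6·-4·3}·(+1)^-4·(-1)^-6 = +1.
v=37: a=37^3·(≡10), b=37^2·(≡17) mod 37; (10|37)=+1, (17|37)=-1; (−1)^{3·2·18}·(+1)^2·(-1)^3 = -1.
v=47: a=47^2·(≡6), b=47^1·(≡2) mod 47; (6|47)=+1, (2|47)=+1; (−1)^{2·1·23}·(+1)^1·(+1)^2 = +1.
v=19: a=19^2·(≡2), b=19^1·(≡13) mod 19; (2|19)=-1, (13|19)=-1; (−1)^{2·1·9}·(-1)^1·(-1)^2 = -1.
v=∞: 37 > 0 and -893 < 0  ⇒  (a,b)_∞ = +1.
v=2: v_2(a)=16, v_2(b)=2; units ≡ 5, 3 (mod 8); ε·ε+αω+βω = 0·1+16·1+2·1 ≡ 0  ⇒  (a,b)_2 = +1.
v=5: a=5^2·(≡3), b=5^4·(≡2) mod 5; (3|5)=-1, (2|5)=-1; (−1)^{2·4·2}·(-1)^4·(-1)^2 = +1.
Ram(37, -893) = {19, 37}; no ℚ_19-point on the conic.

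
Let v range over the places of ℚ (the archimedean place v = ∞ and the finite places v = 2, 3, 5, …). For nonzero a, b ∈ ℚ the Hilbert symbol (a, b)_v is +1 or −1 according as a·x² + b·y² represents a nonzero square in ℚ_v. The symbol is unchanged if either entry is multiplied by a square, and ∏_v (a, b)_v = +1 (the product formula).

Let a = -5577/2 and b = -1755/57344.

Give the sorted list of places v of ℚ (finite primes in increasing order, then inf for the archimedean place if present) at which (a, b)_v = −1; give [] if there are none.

Mod squares: a ≡ -66, b ≡ -2730. Check v ∈ {∞, 2, 3, 5, 7, 11, 13}.
v=7: a=7^0·(≡1), b=7^-1·(≡1) mod 7; (1|7)=+1, (1|7)=+1; (−1)^{0·-1·3}·(+1)^-1·(+1)^0 = +1.
v=3: a=3^1·(≡2), b=3^3·(≡2) mod 3; (2|3)=-1, (2|3)=-1; (−1)^{1·3·1}·(-1)^3·(-1)^1 = -1.
v=11: a=11^1·(≡5), b=11^0·(≡5) mod 11; (5|11)=+1, (5|11)=+1; (−1)^{1·0·5}·(+1)^0·(+1)^1 = +1.
v=2: v_2(a)=-1, v_2(b)=-13; units ≡ 7, 3 (mod 8); ε·ε+αω+βω = 1·1+-1·1+-13·0 ≡ 0  ⇒  (a,b)_2 = +1.
v=5: a=5^0·(≡4), b=5^1·(≡1) mod 5; (4|5)=+1, (1|5)=+1; (−1)^{0·1·2}·(+1)^1·(+1)^0 = +1.
v=13: a=13^2·(≡3), b=13^1·(≡8) mod 13; (3|13)=+1, (8|13)=-1; (−1)^{2·1·6}·(+1)^1·(-1)^2 = +1.
v=∞: -66 < 0 and -2730 < 0  ⇒  (a,b)_∞ = -1.
|Ram(-66, -2730)| = 2, even; anisotropic at {3, ∞}.

[3, inf]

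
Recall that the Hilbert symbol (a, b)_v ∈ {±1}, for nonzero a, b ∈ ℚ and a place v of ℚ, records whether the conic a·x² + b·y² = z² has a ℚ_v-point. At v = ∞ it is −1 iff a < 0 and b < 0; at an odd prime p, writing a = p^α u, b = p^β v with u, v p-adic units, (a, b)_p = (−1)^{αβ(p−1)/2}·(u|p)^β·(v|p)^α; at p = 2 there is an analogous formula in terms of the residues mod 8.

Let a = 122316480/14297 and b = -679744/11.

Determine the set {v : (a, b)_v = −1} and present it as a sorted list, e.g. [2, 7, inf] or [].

Mod squares: a ≡ 3315, b ≡ -116831. Check v ∈ {∞, 2, 3, 5, 11, 13, 17, 19, 29, 43}.
v=∞: 3315 > 0 and -116831 < 0  ⇒  (a,b)_∞ = +1.
v=43: a=43^0·(≡17), b=43^1·(≡21) mod 43; (17|43)=+1, (21|43)=+1; (−1)^{0·1·21}·(+1)^1·(+1)^0 = +1.
v=13: a=13^1·(≡8), b=13^1·(≡1) mod 13; (8|13)=-1, (1|13)=+1; (−1)^{1·1·6}·(-1)^1·(+1)^1 = -1.
v=17: a=17^-1·(≡15), b=17^0·(≡14) mod 17; (15|17)=+1, (14|17)=-1; (−1)^{-1·0·8}·(+1)^0·(-1)^-1 = -1.
v=3: a=3^5·(≡1), b=3^0·(≡1) mod 3; (1|3)=+1, (1|3)=+1; (−1)^{5·0·1}·(+1)^0·(+1)^5 = +1.
v=29: a=29^-2·(≡25), b=29^0·(≡12) mod 29; (25|29)=+1, (12|29)=-1; (−1)^{-2·0·14}·(+1)^0·(-1)^-2 = +1.
v=2: v_2(a)=6, v_2(b)=6; units ≡ 3, 1 (mod 8); ε·ε+αω+βω = 1·0+6·0+6·1 ≡ 0  ⇒  (a,b)_2 = +1.
v=5: a=5^1·(≡3), b=5^0·(≡1) mod 5; (3|5)=-1, (1|5)=+1; (−1)^{1·0·2}·(-1)^0·(+1)^1 = +1.
v=19: a=19^0·(≡1), b=19^1·(≡7) mod 19; (1|19)=+1, (7|19)=+1; (−1)^{0·1·9}·(+1)^1·(+1)^0 = +1.
v=11: a=11^2·(≡3), b=11^-1·(≡1) mod 11; (3|11)=+1, (1|11)=+1; (−1)^{2·-1·5}·(+1)^-1·(+1)^2 = +1.
|Ram(3315, -116831)| = 2, even; anisotropic at {13, 17}.

[13, 17]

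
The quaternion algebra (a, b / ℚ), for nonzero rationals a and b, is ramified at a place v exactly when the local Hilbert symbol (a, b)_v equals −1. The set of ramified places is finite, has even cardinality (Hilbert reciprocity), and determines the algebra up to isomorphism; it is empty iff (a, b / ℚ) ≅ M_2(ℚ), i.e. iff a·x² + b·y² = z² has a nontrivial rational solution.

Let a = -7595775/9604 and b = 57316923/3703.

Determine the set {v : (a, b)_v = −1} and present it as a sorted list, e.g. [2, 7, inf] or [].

[3, 31]

Mod squares: a ≡ -31, b ≡ 21. Check v ∈ {∞, 2, 3, 5, 7, 11, 23, 31, 47}.
v=∞: -31 < 0 and 21 > 0  ⇒  (a,b)_∞ = +1.
v=5: a=5^2·(≡1), b=5^0·(≡1) mod 5; (1|5)=+1, (1|5)=+1; (−1)^{2·0·2}·(+1)^0·(+1)^2 = +1.
v=7: a=7^-4·(≡4), b=7^-1·(≡5) mod 7; (4|7)=+1, (5|7)=-1; (−1)^{-4·-1·3}·(+1)^-1·(-1)^-4 = +1.
v=47: a=47^0·(≡14), b=47^2·(≡42) mod 47; (14|47)=+1, (42|47)=+1; (−1)^{0·2·23}·(+1)^2·(+1)^0 = +1.
v=3: a=3^4·(≡2), b=3^3·(≡1) mod 3; (2|3)=-1, (1|3)=+1; (−1)^{4·3·1}·(-1)^3·(+1)^4 = -1.
v=31: a=31^1·(≡26), b=31^2·(≡11) mod 31; (26|31)=-1, (11|31)=-1; (−1)^{1·2·15}·(-1)^2·(-1)^1 = -1.
v=23: a=23^0·(≡14), b=23^-2·(≡7) mod 23; (14|23)=-1, (7|23)=-1; (−1)^{0·-2·11}·(-1)^-2·(-1)^0 = +1.
v=2: v_2(a)=-2, v_2(b)=0; units ≡ 1, 5 (mod 8); ε·ε+αω+βω = 0·0+-2·1+0·0 ≡ 0  ⇒  (a,b)_2 = +1.
v=11: a=11^2·(≡2), b=11^0·(≡10) mod 11; (2|11)=-1, (10|11)=-1; (−1)^{2·0·5}·(-1)^0·(-1)^2 = +1.
|Ram(-31, 21)| = 2, even; anisotropic at {3, 31}.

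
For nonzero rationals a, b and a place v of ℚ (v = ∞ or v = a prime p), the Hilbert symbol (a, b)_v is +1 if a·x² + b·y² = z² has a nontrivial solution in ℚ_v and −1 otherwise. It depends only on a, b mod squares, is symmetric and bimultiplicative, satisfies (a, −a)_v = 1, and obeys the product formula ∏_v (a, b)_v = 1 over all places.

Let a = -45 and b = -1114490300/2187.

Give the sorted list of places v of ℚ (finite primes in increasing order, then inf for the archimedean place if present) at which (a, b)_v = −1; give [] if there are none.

(a, b) ≡ (-5, -682341) mod (ℚ^×)²; places V = {2, 3, 5, 7, 11, 23, 29, 31, ∞}.
(a,b)_3: α=2, u≡1; β=-7, v≡1 (mod 3); (1|3)=+1, (1|3)=+1; sign (−1)^0·+1^-7·+1^2 = +1.
(a,b)_∞: sgn(-5)=−, sgn(-682341)=−, so -1.
(a,b)_29: α=0, u≡13; β=1, v≡18 (mod 29); (13|29)=+1, (18|29)=-1; sign (−1)^0·+1^1·-1^0 = +1.
(a,b)_11: α=0, u≡10; β=1, v≡9 (mod 11); (10|11)=-1, (9|11)=+1; sign (−1)^0·-1^1·+1^0 = -1.
(a,b)_7: α=0, u≡4; β=2, v≡5 (mod 7); (4|7)=+1, (5|7)=-1; sign (−1)^0·+1^2·-1^0 = +1.
(a,b)_5: α=1, u≡1; β=2, v≡4 (mod 5); (1|5)=+1, (4|5)=+1; sign (−1)^0·+1^2·+1^1 = +1.
(a,b)_31: α=0, u≡17; β=1, v≡3 (mod 31); (17|31)=-1, (3|31)=-1; sign (−1)^0·-1^1·-1^0 = -1.
(a,b)_23: α=0, u≡1; β=1, v≡12 (mod 23); (1|23)=+1, (12|23)=+1; sign (−1)^0·+1^1·+1^0 = +1.
(a,b)_2: α=0, β=2; u≡3, v≡3 (mod 8); ε(u)ε(v)=1·1, αω(v)=0·1, βω(u)=2·1; sum ≡ 1  ⇒  -1.
Ram(-5, -682341) = {2, 11, 31, ∞}; no ℚ_2-point on the conic.

[2, 11, 31, inf]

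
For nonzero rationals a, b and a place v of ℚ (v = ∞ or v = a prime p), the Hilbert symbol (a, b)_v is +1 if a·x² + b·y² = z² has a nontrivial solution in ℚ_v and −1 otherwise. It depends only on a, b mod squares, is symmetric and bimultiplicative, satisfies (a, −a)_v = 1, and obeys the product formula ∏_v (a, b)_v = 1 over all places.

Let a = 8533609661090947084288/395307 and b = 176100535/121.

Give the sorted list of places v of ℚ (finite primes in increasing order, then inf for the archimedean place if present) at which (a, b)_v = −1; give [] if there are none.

(a, b) ≡ (851529, 1042015) mod (ℚ^×)²; places V = {2, 3, 5, 7, 11, 13, 17, 23, 41, 43, ∞}.
(a,b)_43: α=1, u≡9; β=0, v≡20 (mod 43); (9|43)=+1, (20|43)=-1; sign (−1)^0·+1^0·-1^1 = -1.
(a,b)_5: α=0, u≡4; β=1, v≡2 (mod 5); (4|5)=+1, (2|5)=-1; sign (−1)^0·+1^1·-1^0 = +1.
(a,b)_11: α=-4, u≡2; β=-2, v≡6 (mod 11); (2|11)=-1, (6|11)=-1; sign (−1)^0·-1^-2·-1^-4 = +1.
(a,b)_3: α=-3, u≡1; β=0, v≡1 (mod 3); (1|3)=+1, (1|3)=+1; sign (−1)^0·+1^0·+1^-3 = +1.
(a,b)_17: α=2, u≡13; β=1, v≡12 (mod 17); (13|17)=+1, (12|17)=-1; sign (−1)^0·+1^1·-1^2 = +1.
(a,b)_13: α=4, u≡10; β=3, v≡9 (mod 13); (10|13)=+1, (9|13)=+1; sign (−1)^0·+1^3·+1^4 = +1.
(a,b)_41: α=3, u≡33; β=1, v≡33 (mod 41); (33|41)=+1, (33|41)=+1; sign (−1)^0·+1^1·+1^3 = +1.
(a,b)_∞: sgn(851529)=+, sgn(1042015)=+, so +1.
(a,b)_2: α=12, β=0; u≡1, v≡7 (mod 8); ε(u)ε(v)=0·1, αω(v)=12·0, βω(u)=0·0; sum ≡ 0  ⇒  +1.
(a,b)_23: α=3, u≡4; β=1, v≡1 (mod 23); (4|23)=+1, (1|23)=+1; sign (−1)^1·+1^1·+1^3 = -1.
(a,b)_7: α=1, u≡4; β=0, v≡1 (mod 7); (4|7)=+1, (1|7)=+1; sign (−1)^0·+1^0·+1^1 = +1.
(851529, 1042015 / ℚ) ramifies at {23, 43}: a division algebra.

[23, 43]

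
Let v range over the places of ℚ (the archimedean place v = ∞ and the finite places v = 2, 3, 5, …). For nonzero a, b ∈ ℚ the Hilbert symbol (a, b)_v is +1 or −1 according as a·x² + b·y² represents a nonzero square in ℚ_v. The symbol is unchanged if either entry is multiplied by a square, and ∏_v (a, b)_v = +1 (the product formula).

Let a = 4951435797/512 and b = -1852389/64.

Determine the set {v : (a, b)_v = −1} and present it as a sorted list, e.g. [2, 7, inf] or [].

Mod squares: a ≡ 154, b ≡ -21. Check v ∈ {∞, 2, 3, 7, 11}.
v=∞: 154 > 0 and -21 < 0  ⇒  (a,b)_∞ = +1.
v=2: v_2(a)=-9, v_2(b)=-6; units ≡ 5, 3 (mod 8); ε·ε+αω+βω = 0·1+-9·1+-6·1 ≡ 1  ⇒  (a,b)_2 = -1.
v=7: a=7^1·(≡1), b=7^1·(≡1) mod 7; (1|7)=+1, (1|7)=+1; (−1)^{1·1·3}·(+1)^1·(+1)^1 = -1.
v=3: a=3^12·(≡1), b=3^7·(≡2) mod 3; (1|3)=+1, (2|3)=-1; (−1)^{12·7·1}·(+1)^7·(-1)^12 = +1.
v=11: a=11^3·(≡5), b=11^2·(≡4) mod 11; (5|11)=+1, (4|11)=+1; (−1)^{3·2·5}·(+1)^2·(+1)^3 = +1.
(154, -21 / ℚ) ramifies at {2, 7}: a division algebra.

[2, 7]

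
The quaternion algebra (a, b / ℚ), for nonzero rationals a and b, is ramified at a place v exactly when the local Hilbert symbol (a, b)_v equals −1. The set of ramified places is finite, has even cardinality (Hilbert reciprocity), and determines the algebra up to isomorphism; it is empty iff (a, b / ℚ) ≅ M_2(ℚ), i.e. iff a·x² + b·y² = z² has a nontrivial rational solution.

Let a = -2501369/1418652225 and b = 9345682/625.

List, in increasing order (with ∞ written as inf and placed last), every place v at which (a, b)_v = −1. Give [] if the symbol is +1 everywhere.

[23, 41]

Mod squares: a ≡ -41, b ≡ 32338. Check v ∈ {∞, 2, 3, 5, 13, 17, 19, 23, 31, 37, 41}.
v=23: a=23^0·(≡15), b=23^1·(≡4) mod 23; (15|23)=-1, (4|23)=+1; (−1)^{0·1·11}·(-1)^1·(+1)^0 = -1.
v=13: a=13^2·(≡2), b=13^0·(≡8) mod 13; (2|13)=-1, (8|13)=-1; (−1)^{2·0·6}·(-1)^0·(-1)^2 = +1.
v=∞: -41 < 0 and 32338 > 0  ⇒  (a,b)_∞ = +1.
v=17: a=17^0·(≡3), b=17^2·(≡16) mod 17; (3|17)=-1, (16|17)=+1; (−1)^{0·2·8}·(-1)^2·(+1)^0 = +1.
v=2: v_2(a)=0, v_2(b)=1; units ≡ 7, 1 (mod 8); ε·ε+αω+βω = 1·0+0·0+1·0 ≡ 0  ⇒  (a,b)_2 = +1.
v=19: a=19^2·(≡4), b=19^1·(≡16) mod 19; (4|19)=+1, (16|19)=+1; (−1)^{2·1·9}·(+1)^1·(+1)^2 = +1.
v=5: a=5^-2·(≡4), b=5^-4·(≡2) mod 5; (4|5)=+1, (2|5)=-1; (−1)^{-2·-4·2}·(+1)^-4·(-1)^-2 = +1.
v=3: a=3^-10·(≡1), b=3^0·(≡1) mod 3; (1|3)=+1, (1|3)=+1; (−1)^{-10·0·1}·(+1)^0·(+1)^-10 = +1.
v=41: a=41^1·(≡32), b=41^0·(≡6) mod 41; (32|41)=+1, (6|41)=-1; (−1)^{1·0·20}·(+1)^0·(-1)^1 = -1.
v=37: a=37^0·(≡16), b=37^1·(≡31) mod 37; (16|37)=+1, (31|37)=-1; (−1)^{0·1·18}·(+1)^1·(-1)^0 = +1.
v=31: a=31^-2·(≡29), b=31^0·(≡10) mod 31; (29|31)=-1, (10|31)=+1; (−1)^{-2·0·15}·(-1)^0·(+1)^-2 = +1.
|Ram(-41, 32338)| = 2, even; anisotropic at {23, 41}.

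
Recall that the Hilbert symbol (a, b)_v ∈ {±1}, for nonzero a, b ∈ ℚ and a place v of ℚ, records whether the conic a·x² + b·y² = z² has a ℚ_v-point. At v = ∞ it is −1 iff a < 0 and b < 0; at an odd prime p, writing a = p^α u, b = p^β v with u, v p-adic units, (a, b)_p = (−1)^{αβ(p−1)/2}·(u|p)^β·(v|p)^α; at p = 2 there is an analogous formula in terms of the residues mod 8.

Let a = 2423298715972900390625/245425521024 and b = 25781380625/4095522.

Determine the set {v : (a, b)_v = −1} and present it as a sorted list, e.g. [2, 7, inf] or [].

(a, b) ≡ (390, 2002) mod (ℚ^×)²; places V = {2, 3, 5, 7, 11, 13, 29, 53, ∞}.
(a,b)_∞: sgn(390)=+, sgn(2002)=+, so +1.
(a,b)_7: α=4, u≡3; β=3, v≡5 (mod 7); (3|7)=-1, (5|7)=-1; sign (−1)^0·-1^3·-1^4 = -1.
(a,b)_3: α=-5, u≡1; β=-6, v≡1 (mod 3); (1|3)=+1, (1|3)=+1; sign (−1)^0·+1^-6·+1^-5 = +1.
(a,b)_13: α=1, u≡1; β=1, v≡7 (mod 13); (1|13)=+1, (7|13)=-1; sign (−1)^0·+1^1·-1^1 = -1.
(a,b)_29: α=2, u≡6; β=2, v≡24 (mod 29); (6|29)=+1, (24|29)=+1; sign (−1)^0·+1^2·+1^2 = +1.
(a,b)_2: α=-7, β=-1; u≡3, v≡1 (mod 8); ε(u)ε(v)=1·0, αω(v)=-7·0, βω(u)=-1·1; sum ≡ 1  ⇒  -1.
(a,b)_53: α=-4, u≡22; β=-2, v≡39 (mod 53); (22|53)=-1, (39|53)=-1; sign (−1)^0·-1^-2·-1^-4 = +1.
(a,b)_5: α=17, u≡2; β=4, v≡2 (mod 5); (2|5)=-1, (2|5)=-1; sign (−1)^0·-1^4·-1^17 = -1.
(a,b)_11: α=2, u≡1; β=1, v≡2 (mod 11); (1|11)=+1, (2|11)=-1; sign (−1)^0·+1^1·-1^2 = +1.
|Ram(390, 2002)| = 4, even; anisotropic at {2, 5, 7, 13}.

[2, 5, 7, 13]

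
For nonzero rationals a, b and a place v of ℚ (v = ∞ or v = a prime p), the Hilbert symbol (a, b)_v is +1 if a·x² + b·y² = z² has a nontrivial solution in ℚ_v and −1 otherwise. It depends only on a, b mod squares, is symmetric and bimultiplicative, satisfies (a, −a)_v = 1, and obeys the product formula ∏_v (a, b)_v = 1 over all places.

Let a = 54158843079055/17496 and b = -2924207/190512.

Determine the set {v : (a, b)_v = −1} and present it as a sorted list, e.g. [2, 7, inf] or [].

(a, b) ≡ (8970, -429) mod (ℚ^×)²; places V = {2, 3, 5, 7, 11, 13, 23, ∞}.
(a,b)_23: α=1, u≡7; β=0, v≡12 (mod 23); (7|23)=-1, (12|23)=+1; sign (−1)^0·-1^0·+1^1 = +1.
(a,b)_11: α=8, u≡3; β=3, v≡1 (mod 11); (3|11)=+1, (1|11)=+1; sign (−1)^0·+1^3·+1^8 = +1.
(a,b)_2: α=-3, β=-4; u≡5, v≡3 (mod 8); ε(u)ε(v)=0·1, αω(v)=-3·1, βω(u)=-4·1; sum ≡ 1  ⇒  -1.
(a,b)_13: α=3, u≡9; β=3, v≡6 (mod 13); (9|13)=+1, (6|13)=-1; sign (−1)^0·+1^3·-1^3 = -1.
(a,b)_5: α=1, u≡1; β=0, v≡4 (mod 5); (1|5)=+1, (4|5)=+1; sign (−1)^0·+1^0·+1^1 = +1.
(a,b)_∞: sgn(8970)=+, sgn(-429)=−, so +1.
(a,b)_3: α=-7, u≡2; β=-5, v≡1 (mod 3); (2|3)=-1, (1|3)=+1; sign (−1)^1·-1^-5·+1^-7 = +1.
(a,b)_7: α=0, u≡5; β=-2, v≡5 (mod 7); (5|7)=-1, (5|7)=-1; sign (−1)^0·-1^-2·-1^0 = +1.
Ram(8970, -429) = {2, 13}; no ℚ_2-point on the conic.

[2, 13]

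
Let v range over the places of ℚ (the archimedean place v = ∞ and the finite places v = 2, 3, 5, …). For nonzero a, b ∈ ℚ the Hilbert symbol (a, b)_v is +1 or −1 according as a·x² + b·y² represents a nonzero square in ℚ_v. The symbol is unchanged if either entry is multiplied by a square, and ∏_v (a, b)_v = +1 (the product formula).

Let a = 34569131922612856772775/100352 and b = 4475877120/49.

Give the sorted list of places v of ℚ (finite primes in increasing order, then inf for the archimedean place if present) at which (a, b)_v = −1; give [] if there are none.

[2, 3, 5, 11]

Mod squares: a ≡ 16302, b ≡ 95. Check v ∈ {∞, 2, 3, 5, 7, 11, 13, 19, 23}.
v=23: a=23^2·(≡18), b=23^0·(≡8) mod 23; (18|23)=+1, (8|23)=+1; (−1)^{2·0·11}·(+1)^0·(+1)^2 = +1.
v=5: a=5^2·(≡3), b=5^1·(≡1) mod 5; (3|5)=-1, (1|5)=+1; (−1)^{2·1·2}·(-1)^1·(+1)^2 = -1.
v=3: a=3^3·(≡1), b=3^2·(≡2) mod 3; (1|3)=+1, (2|3)=-1; (−1)^{3·2·1}·(+1)^2·(-1)^3 = -1.
v=11: a=11^3·(≡10), b=11^2·(≡6) mod 11; (10|11)=-1, (6|11)=-1; (−1)^{3·2·5}·(-1)^2·(-1)^3 = -1.
v=7: a=7^-2·(≡3), b=7^-2·(≡1) mod 7; (3|7)=-1, (1|7)=+1; (−1)^{-2·-2·3}·(-1)^-2·(+1)^-2 = +1.
v=13: a=13^9·(≡6), b=13^2·(≡10) mod 13; (6|13)=-1, (10|13)=+1; (−1)^{9·2·6}·(-1)^2·(+1)^9 = +1.
v=∞: 16302 > 0 and 95 > 0  ⇒  (a,b)_∞ = +1.
v=2: v_2(a)=-11, v_2(b)=8; units ≡ 7, 7 (mod 8); ε·ε+αω+βω = 1·1+-11·0+8·0 ≡ 1  ⇒  (a,b)_2 = -1.
v=19: a=19^3·(≡14), b=19^1·(≡1) mod 19; (14|19)=-1, (1|19)=+1; (−1)^{3·1·9}·(-1)^1·(+1)^3 = +1.
|Ram(16302, 95)| = 4, even; anisotropic at {2, 3, 5, 11}.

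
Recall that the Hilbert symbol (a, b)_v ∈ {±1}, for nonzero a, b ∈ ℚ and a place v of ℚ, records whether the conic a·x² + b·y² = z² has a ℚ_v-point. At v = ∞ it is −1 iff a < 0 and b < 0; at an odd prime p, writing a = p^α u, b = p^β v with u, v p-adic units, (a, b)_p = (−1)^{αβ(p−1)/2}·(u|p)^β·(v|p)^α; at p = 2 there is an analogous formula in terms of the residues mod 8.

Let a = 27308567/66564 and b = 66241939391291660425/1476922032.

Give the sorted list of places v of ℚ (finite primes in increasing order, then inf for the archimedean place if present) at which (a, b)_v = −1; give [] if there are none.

[2, 3, 17, 19]

(a, b) ≡ (143, 10659) mod (ℚ^×)²; places V = {2, 3, 5, 11, 13, 17, 19, 23, 43, ∞}.
(a,b)_19: α=2, u≡12; β=5, v≡14 (mod 19); (12|19)=-1, (14|19)=-1; sign (−1)^0·-1^5·-1^2 = -1.
(a,b)_17: α=0, u≡10; β=1, v≡15 (mod 17); (10|17)=-1, (15|17)=+1; sign (−1)^0·-1^1·+1^0 = -1.
(a,b)_11: α=1, u≡6; β=3, v≡9 (mod 11); (6|11)=-1, (9|11)=+1; sign (−1)^1·-1^3·+1^1 = +1.
(a,b)_23: α=2, u≡17; β=4, v≡7 (mod 23); (17|23)=-1, (7|23)=-1; sign (−1)^0·-1^4·-1^2 = +1.
(a,b)_2: α=-2, β=-4; u≡7, v≡3 (mod 8); ε(u)ε(v)=1·1, αω(v)=-2·1, βω(u)=-4·0; sum ≡ 1  ⇒  -1.
(a,b)_3: α=-2, u≡2; β=-3, v≡1 (mod 3); (2|3)=-1, (1|3)=+1; sign (−1)^0·-1^-3·+1^-2 = -1.
(a,b)_∞: sgn(143)=+, sgn(10659)=+, so +1.
(a,b)_5: α=0, u≡3; β=2, v≡1 (mod 5); (3|5)=-1, (1|5)=+1; sign (−1)^0·-1^2·+1^0 = +1.
(a,b)_13: α=1, u≡7; β=2, v≡10 (mod 13); (7|13)=-1, (10|13)=+1; sign (−1)^0·-1^2·+1^1 = +1.
(a,b)_43: α=-2, u≡31; β=-4, v≡17 (mod 43); (31|43)=+1, (17|43)=+1; sign (−1)^0·+1^-4·+1^-2 = +1.
Ram(143, 10659) = {2, 3, 17, 19}; no ℚ_2-point on the conic.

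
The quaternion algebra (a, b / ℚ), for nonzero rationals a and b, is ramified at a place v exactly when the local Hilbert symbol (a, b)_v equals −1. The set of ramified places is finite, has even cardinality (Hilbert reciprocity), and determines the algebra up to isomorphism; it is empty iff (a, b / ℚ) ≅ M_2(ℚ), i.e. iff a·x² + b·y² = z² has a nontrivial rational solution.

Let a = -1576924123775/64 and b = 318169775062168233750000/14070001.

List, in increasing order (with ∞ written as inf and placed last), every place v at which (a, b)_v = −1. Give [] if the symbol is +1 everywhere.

[7, 13, 17, 23]

(a, b) ≡ (-119, 25415) mod (ℚ^×)²; places V = {2, 3, 5, 7, 11, 13, 17, 23, 31, ∞}.
(a,b)_2: α=-6, β=4; u≡1, v≡7 (mod 8); ε(u)ε(v)=0·1, αω(v)=-6·0, βω(u)=4·0; sum ≡ 0  ⇒  +1.
(a,b)_23: α=2, u≡5; β=5, v≡16 (mod 23); (5|23)=-1, (16|23)=+1; sign (−1)^0·-1^5·+1^2 = -1.
(a,b)_11: α=2, u≡6; β=-4, v≡1 (mod 11); (6|11)=-1, (1|11)=+1; sign (−1)^0·-1^-4·+1^2 = +1.
(a,b)_31: α=0, u≡19; β=-2, v≡29 (mod 31); (19|31)=+1, (29|31)=-1; sign (−1)^0·+1^-2·-1^0 = +1.
(a,b)_5: α=2, u≡1; β=7, v≡2 (mod 5); (1|5)=+1, (2|5)=-1; sign (−1)^0·+1^7·-1^2 = +1.
(a,b)_3: α=0, u≡1; β=2, v≡2 (mod 3); (1|3)=+1, (2|3)=-1; sign (−1)^0·+1^2·-1^0 = +1.
(a,b)_17: α=1, u≡10; β=1, v≡16 (mod 17); (10|17)=-1, (16|17)=+1; sign (−1)^0·-1^1·+1^1 = -1.
(a,b)_7: α=3, u≡2; β=6, v≡5 (mod 7); (2|7)=+1, (5|7)=-1; sign (−1)^0·+1^6·-1^3 = -1.
(a,b)_13: α=2, u≡8; β=3, v≡8 (mod 13); (8|13)=-1, (8|13)=-1; sign (−1)^0·-1^3·-1^2 = -1.
(a,b)_∞: sgn(-119)=−, sgn(25415)=+, so +1.
Ram(-119, 25415) = {7, 13, 17, 23}; no ℚ_7-point on the conic.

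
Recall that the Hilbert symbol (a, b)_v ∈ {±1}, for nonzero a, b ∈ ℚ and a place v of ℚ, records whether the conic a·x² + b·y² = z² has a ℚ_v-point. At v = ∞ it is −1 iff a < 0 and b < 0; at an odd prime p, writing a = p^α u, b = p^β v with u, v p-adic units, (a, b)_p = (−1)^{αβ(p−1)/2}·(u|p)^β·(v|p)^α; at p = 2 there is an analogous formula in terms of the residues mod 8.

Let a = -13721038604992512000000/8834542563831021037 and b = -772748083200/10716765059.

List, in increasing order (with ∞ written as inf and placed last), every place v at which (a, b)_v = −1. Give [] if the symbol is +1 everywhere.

[11, inf]

Mod squares: a ≡ -221, b ≡ -1122. Check v ∈ {∞, 2, 3, 5, 7, 11, 13, 17}.
v=5: a=5^6·(≡1), b=5^2·(≡3) mod 5; (1|5)=+1, (3|5)=-1; (−1)^{6·2·2}·(+1)^2·(-1)^6 = +1.
v=2: v_2(a)=36, v_2(b)=21; units ≡ 3, 7 (mod 8); ε·ε+αω+βω = 1·1+36·0+21·1 ≡ 0  ⇒  (a,b)_2 = +1.
v=13: a=13^-3·(≡9), b=13^-2·(≡9) mod 13; (9|13)=+1, (9|13)=+1; (−1)^{-3·-2·6}·(+1)^-2·(+1)^-3 = +1.
v=7: a=7^-16·(≡5), b=7^-8·(≡3) mod 7; (5|7)=-1, (3|7)=-1; (−1)^{-16·-8·3}·(-1)^-8·(-1)^-16 = +1.
v=∞: -221 < 0 and -1122 < 0  ⇒  (a,b)_∞ = -1.
v=17: a=17^5·(≡15), b=17^3·(≡9) mod 17; (15|17)=+1, (9|17)=+1; (−1)^{5·3·8}·(+1)^3·(+1)^5 = +1.
v=11: a=11^-2·(≡2), b=11^-1·(≡2) mod 11; (2|11)=-1, (2|11)=-1; (−1)^{-2·-1·5}·(-1)^-1·(-1)^-2 = -1.
v=3: a=3^2·(≡1), b=3^1·(≡1) mod 3; (1|3)=+1, (1|3)=+1; (−1)^{2·1·1}·(+1)^1·(+1)^2 = +1.
Ram(-221, -1122) = {11, ∞}; no ℚ_11-point on the conic.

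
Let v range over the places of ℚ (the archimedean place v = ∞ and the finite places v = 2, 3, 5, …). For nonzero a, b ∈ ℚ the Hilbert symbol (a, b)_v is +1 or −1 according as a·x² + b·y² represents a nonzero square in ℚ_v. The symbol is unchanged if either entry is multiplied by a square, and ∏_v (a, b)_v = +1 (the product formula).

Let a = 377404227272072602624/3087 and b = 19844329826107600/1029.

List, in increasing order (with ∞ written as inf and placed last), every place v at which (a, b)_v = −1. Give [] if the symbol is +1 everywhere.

[17, 23]

(a, b) ≡ (7, 156009) mod (ℚ^×)²; places V = {2, 3, 5, 7, 11, 17, 19, 23, ∞}.
(a,b)_7: α=-3, u≡4; β=-3, v≡3 (mod 7); (4|7)=+1, (3|7)=-1; sign (−1)^1·+1^-3·-1^-3 = +1.
(a,b)_5: α=0, u≡2; β=2, v≡1 (mod 5); (2|5)=-1, (1|5)=+1; sign (−1)^0·-1^2·+1^0 = +1.
(a,b)_2: α=10, β=4; u≡7, v≡1 (mod 8); ε(u)ε(v)=1·0, αω(v)=10·0, βω(u)=4·0; sum ≡ 0  ⇒  +1.
(a,b)_∞: sgn(7)=+, sgn(156009)=+, so +1.
(a,b)_11: α=2, u≡2; β=2, v≡6 (mod 11); (2|11)=-1, (6|11)=-1; sign (−1)^0·-1^2·-1^2 = +1.
(a,b)_23: α=4, u≡19; β=3, v≡14 (mod 23); (19|23)=-1, (14|23)=-1; sign (−1)^0·-1^3·-1^4 = -1.
(a,b)_17: α=4, u≡7; β=3, v≡5 (mod 17); (7|17)=-1, (5|17)=-1; sign (−1)^0·-1^3·-1^4 = -1.
(a,b)_19: α=4, u≡4; β=3, v≡15 (mod 19); (4|19)=+1, (15|19)=-1; sign (−1)^0·+1^3·-1^4 = +1.
(a,b)_3: α=-2, u≡1; β=-1, v≡1 (mod 3); (1|3)=+1, (1|3)=+1; sign (−1)^0·+1^-1·+1^-2 = +1.
|Ram(7, 156009)| = 2, even; anisotropic at {17, 23}.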